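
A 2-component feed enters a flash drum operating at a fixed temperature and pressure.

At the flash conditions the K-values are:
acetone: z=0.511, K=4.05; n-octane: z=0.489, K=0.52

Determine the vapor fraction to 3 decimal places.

Material balance + equilibrium reduce to Σ zᵢ(Kᵢ−1)/(1+ψ(Kᵢ−1)) = 0.
Check two-phase: ΣzᵢKᵢ = 2.324 > 1 and Σzᵢ/Kᵢ = 1.067 > 1, so g(0) = 1.324 > 0 and g(1) = -0.067 < 0.
Binary case is linear: z₁(K₁−1)(1+ψ(K₂−1)) + z₂(K₂−1)(1+ψ(K₁−1)) = 0
⇒ ψ = [z₁(K₁−1)+z₂(K₂−1)] / [−(K₁−1)(K₂−1)] = 1.3238/1.4640 = 0.904

ψ = 0.904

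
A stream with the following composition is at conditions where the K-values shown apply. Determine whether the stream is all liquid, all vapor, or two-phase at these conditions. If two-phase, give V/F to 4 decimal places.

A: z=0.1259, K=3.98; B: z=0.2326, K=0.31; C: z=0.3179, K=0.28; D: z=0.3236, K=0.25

all liquid

ΣzᵢKᵢ = 0.7431; Σzᵢ/Kᵢ = 3.2117.
Since ΣzᵢKᵢ < 1 the mixture is below its bubble point — single liquid phase.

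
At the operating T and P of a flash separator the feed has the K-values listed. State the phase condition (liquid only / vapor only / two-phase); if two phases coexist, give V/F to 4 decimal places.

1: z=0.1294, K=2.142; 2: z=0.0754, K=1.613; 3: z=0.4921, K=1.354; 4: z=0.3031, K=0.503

two-phase, V/F = 0.7798

ΣzᵢKᵢ = 1.2176; Σzᵢ/Kᵢ = 1.0732.
Both exceed 1, so a two-phase solution exists.
Material balance + equilibrium reduce to Σ zᵢ(Kᵢ−1)/(1+ψ(Kᵢ−1)) = 0.
Newton–Raphson from ψ = 0.5:
  ψ = 0.5000: g = 0.07699, g' = -0.2621 → ψ = 0.7938
  ψ = 0.7938: g = -0.00420, g' = -0.3010 → ψ = 0.7798
Converged at ψ = 0.7798.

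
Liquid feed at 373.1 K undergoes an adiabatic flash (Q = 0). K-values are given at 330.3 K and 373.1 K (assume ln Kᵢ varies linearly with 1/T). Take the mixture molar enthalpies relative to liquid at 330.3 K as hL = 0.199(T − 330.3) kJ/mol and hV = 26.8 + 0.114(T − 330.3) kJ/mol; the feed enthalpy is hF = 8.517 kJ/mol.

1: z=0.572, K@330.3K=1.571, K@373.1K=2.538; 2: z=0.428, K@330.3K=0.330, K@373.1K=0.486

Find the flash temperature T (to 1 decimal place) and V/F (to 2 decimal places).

T = 336.8 K, V/F = 0.27

Adiabatic flash: solve Rachford–Rice at each trial T, then check hF = ψ·hV(T) + (1−ψ)·hL(T).
  T = 330.3 K: K = (1.571, 0.330), RR gives ψ = 0.104, H_out = 2.792 kJ/mol
  T = 373.1 K: K = (2.538, 0.486), RR gives ψ = 0.835, H_out = 27.847 kJ/mol
  T = 351.7 K: K = (2.026, 0.405), RR gives ψ = 0.545, H_out = 17.863 kJ/mol
  T = 341.0 K: K = (1.791, 0.367), RR gives ψ = 0.363, H_out = 11.515 kJ/mol
  T = 335.6 K: K = (1.678, 0.348), RR gives ψ = 0.246, H_out = 7.546 kJ/mol
  T = 338.3 K: K = (1.734, 0.357), RR gives ψ = 0.307, H_out = 9.618 kJ/mol
  T = 337.0 K: K = (1.707, 0.353), RR gives ψ = 0.279, H_out = 8.644 kJ/mol
Linear interpolation between T = 335.6 (H_out = 7.546) and T = 337.0 (H_out = 8.644) on hF = 8.517 gives T ≈ 336.8 K, at which ψ = 0.27.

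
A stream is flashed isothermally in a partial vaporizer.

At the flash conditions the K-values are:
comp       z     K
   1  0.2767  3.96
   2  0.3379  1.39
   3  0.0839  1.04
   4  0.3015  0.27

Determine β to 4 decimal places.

Material balance + equilibrium reduce to Σ zᵢ(Kᵢ−1)/(1+β(Kᵢ−1)) = 0.
Check two-phase: ΣzᵢKᵢ = 1.7341 > 1 and Σzᵢ/Kᵢ = 1.5103 > 1, so g(0) = 0.7341 > 0 and g(1) = -0.5103 < 0.
Newton iteration, β⁰ = 0.34:
  β = 0.3400: g = 0.23512, g' = -0.9267 → β = 0.5937
  β = 0.5937: g = 0.01886, g' = -0.8534 → β = 0.6158
  β = 0.6158: g = -0.00016, g' = -0.8681 → β = 0.6156
Converged at β = 0.6156.

β = 0.6156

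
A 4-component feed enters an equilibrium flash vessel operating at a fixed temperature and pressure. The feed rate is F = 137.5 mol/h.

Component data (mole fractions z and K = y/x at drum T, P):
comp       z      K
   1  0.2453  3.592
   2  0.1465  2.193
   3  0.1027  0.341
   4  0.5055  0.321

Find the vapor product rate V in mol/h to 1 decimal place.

Let ψ = V/F and solve Σ zᵢ(Kᵢ−1)/(1+ψ(Kᵢ−1)) = 0.
Check two-phase: ΣzᵢKᵢ = 1.3997 > 1 and Σzᵢ/Kᵢ = 2.0110 > 1, so g(0) = 0.3997 > 0 and g(1) = -1.0110 < 0.
Iterate (Newton) starting at ψ = 0.5:
  ψ = 0.5000: g = -0.23420, g' = -1.0279 → ψ = 0.2721
  ψ = 0.2721: g = 0.00126, g' = -1.1024 → ψ = 0.2733
Converged at ψ = 0.2733.
Then V = ψ·F = 0.2733·137.5 = 37.6 mol/h and L = F − V = 99.9 mol/h.

V = 37.6 mol/h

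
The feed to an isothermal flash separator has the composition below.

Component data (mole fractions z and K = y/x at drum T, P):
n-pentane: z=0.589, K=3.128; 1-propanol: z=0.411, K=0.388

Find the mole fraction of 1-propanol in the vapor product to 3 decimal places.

y_1-propanol = 0.301

Binary case is linear: z₁(K₁−1)(1+ψ(K₂−1)) + z₂(K₂−1)(1+ψ(K₁−1)) = 0
⇒ ψ = [z₁(K₁−1)+z₂(K₂−1)] / [−(K₁−1)(K₂−1)] = 1.0019/1.3023 = 0.769
Compositions from xᵢ = zᵢ/(1+ψ(Kᵢ−1)), yᵢ = Kᵢxᵢ:
  n-pentane: x = 0.223, y = 0.699
  1-propanol: x = 0.777, y = 0.301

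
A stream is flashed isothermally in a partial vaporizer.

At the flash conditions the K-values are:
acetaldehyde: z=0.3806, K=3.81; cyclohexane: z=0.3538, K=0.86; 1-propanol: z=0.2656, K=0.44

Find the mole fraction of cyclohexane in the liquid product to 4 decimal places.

Material balance + equilibrium reduce to Σ zᵢ(Kᵢ−1)/(1+ψ(Kᵢ−1)) = 0.
Feasibility: ΣzᵢKᵢ = 1.8712, Σzᵢ/Kᵢ = 1.1149 — both > 1, two phases present.
Newton iteration, ψ⁰ = 0.57:
  ψ = 0.5700: g = 0.13877, g' = -0.6319 → ψ = 0.7896
  ψ = 0.7896: g = 0.00993, g' = -0.5665 → ψ = 0.8071
Converged at ψ = 0.8071.
Compositions from xᵢ = zᵢ/(1+ψ(Kᵢ−1)), yᵢ = Kᵢxᵢ:
  acetaldehyde: x = 0.1165, y = 0.4437
  cyclohexane: x = 0.3989, y = 0.3430
  1-propanol: x = 0.4847, y = 0.2133

x_cyclohexane = 0.3989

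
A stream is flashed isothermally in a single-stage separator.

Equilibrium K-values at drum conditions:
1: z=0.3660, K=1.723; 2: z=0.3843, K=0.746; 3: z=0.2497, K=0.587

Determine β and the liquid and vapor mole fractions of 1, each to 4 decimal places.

β = 0.2725, x_1 = 0.3058, y_1 = 0.5268

Rachford–Rice: g(β) = Σ zᵢ(Kᵢ−1)/(1+β(Kᵢ−1)) = 0.
g(0) = ΣzᵢKᵢ − 1 = 0.0639 and g(1) = 1 − Σzᵢ/Kᵢ = -0.1530, so a root lies in (0, 1).
Newton–Raphson from β = 0.5:
  β = 0.5000: g = -0.04742, g' = -0.2034 → β = 0.2669
  β = 0.2669: g = 0.00121, g' = -0.2168 → β = 0.2724
Converged at β = 0.2725.
Compositions from xᵢ = zᵢ/(1+β(Kᵢ−1)), yᵢ = Kᵢxᵢ:
  1: x = 0.3058, y = 0.5268
  2: x = 0.4129, y = 0.3080
  3: x = 0.2814, y = 0.1652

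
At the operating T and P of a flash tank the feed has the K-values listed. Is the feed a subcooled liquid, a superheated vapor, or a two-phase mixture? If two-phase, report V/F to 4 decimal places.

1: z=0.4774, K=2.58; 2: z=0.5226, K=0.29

two-phase, V/F = 0.3416

ΣzᵢKᵢ = 1.3832; Σzᵢ/Kᵢ = 1.9871.
Both exceed 1, so a two-phase solution exists.
Let ψ = V/F and solve Σ zᵢ(Kᵢ−1)/(1+ψ(Kᵢ−1)) = 0.
Binary case is linear: z₁(K₁−1)(1+ψ(K₂−1)) + z₂(K₂−1)(1+ψ(K₁−1)) = 0
⇒ ψ = [z₁(K₁−1)+z₂(K₂−1)] / [−(K₁−1)(K₂−1)] = 0.38325/1.12180 = 0.3416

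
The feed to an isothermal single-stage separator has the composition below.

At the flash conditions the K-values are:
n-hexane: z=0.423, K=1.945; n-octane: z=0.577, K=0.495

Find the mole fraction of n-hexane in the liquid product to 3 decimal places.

x_n-hexane = 0.348

Material balance + equilibrium reduce to Σ zᵢ(Kᵢ−1)/(1+ψ(Kᵢ−1)) = 0.
Check two-phase: ΣzᵢKᵢ = 1.108 > 1 and Σzᵢ/Kᵢ = 1.383 > 1, so g(0) = 0.108 > 0 and g(1) = -0.383 < 0.
Binary case is linear: z₁(K₁−1)(1+ψ(K₂−1)) + z₂(K₂−1)(1+ψ(K₁−1)) = 0
⇒ ψ = [z₁(K₁−1)+z₂(K₂−1)] / [−(K₁−1)(K₂−1)] = 0.1084/0.4772 = 0.227
Compositions from xᵢ = zᵢ/(1+ψ(Kᵢ−1)), yᵢ = Kᵢxᵢ:
  n-hexane: x = 0.348, y = 0.677
  n-octane: x = 0.652, y = 0.323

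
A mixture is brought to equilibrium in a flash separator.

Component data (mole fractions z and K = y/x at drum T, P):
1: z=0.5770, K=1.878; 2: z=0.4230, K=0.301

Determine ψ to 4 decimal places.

ψ = 0.3437

Rachford–Rice: g(ψ) = Σ zᵢ(Kᵢ−1)/(1+ψ(Kᵢ−1)) = 0.
g(0) = ΣzᵢKᵢ − 1 = 0.2109 and g(1) = 1 − Σzᵢ/Kᵢ = -0.7126, so a root lies in (0, 1).
Newton–Raphson from ψ = 0.5:
  ψ = 0.5000: g = -0.10248, g' = -0.7032 → ψ = 0.3543
  ψ = 0.3543: g = -0.00658, g' = -0.6239 → ψ = 0.3437
Converged at ψ = 0.3437.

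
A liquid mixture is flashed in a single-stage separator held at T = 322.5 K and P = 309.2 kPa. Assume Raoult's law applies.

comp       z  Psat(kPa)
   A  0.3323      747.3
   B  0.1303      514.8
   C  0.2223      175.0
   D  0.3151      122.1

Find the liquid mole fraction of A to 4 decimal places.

x_A = 0.2119

Raoult's law: Kᵢ = Pᵢˢᵃᵗ/P = Pᵢˢᵃᵗ/309.2.
  K_A = 747.3/309.2 = 2.416882, K_B = 514.8/309.2 = 1.664942, K_C = 175.0/309.2 = 0.565977, K_D = 122.1/309.2 = 0.394890
Let β = V/F and solve Σ zᵢ(Kᵢ−1)/(1+β(Kᵢ−1)) = 0.
Feasibility: ΣzᵢKᵢ = 1.2703, Σzᵢ/Kᵢ = 1.4065 — both > 1, two phases present.
Newton–Raphson from β = 0.5:
  β = 0.5000: g = -0.05599, g' = -0.5665 → β = 0.4012
  β = 0.4012: g = -0.00002, g' = -0.5697 → β = 0.4011
Converged at β = 0.4011.
Compositions from xᵢ = zᵢ/(1+β(Kᵢ−1)), yᵢ = Kᵢxᵢ:
  A: x = 0.2119, y = 0.5121
  B: x = 0.1029, y = 0.1713
  C: x = 0.2692, y = 0.1523
  D: x = 0.4161, y = 0.1643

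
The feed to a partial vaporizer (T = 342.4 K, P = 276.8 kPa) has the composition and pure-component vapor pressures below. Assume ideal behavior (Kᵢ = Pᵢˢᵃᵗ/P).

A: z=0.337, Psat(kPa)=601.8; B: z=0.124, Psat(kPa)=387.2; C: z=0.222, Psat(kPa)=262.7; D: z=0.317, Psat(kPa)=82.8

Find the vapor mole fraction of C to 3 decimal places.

y_C = 0.215

Raoult's law: Kᵢ = Pᵢˢᵃᵗ/P = Pᵢˢᵃᵗ/276.8.
  K_A = 601.8/276.8 = 2.17413, K_B = 387.2/276.8 = 1.39884, K_C = 262.7/276.8 = 0.94906, K_D = 82.8/276.8 = 0.29913
Material balance + equilibrium reduce to Σ zᵢ(Kᵢ−1)/(1+β(Kᵢ−1)) = 0.
Feasibility: ΣzᵢKᵢ = 1.212, Σzᵢ/Kᵢ = 1.537 — both > 1, two phases present.
Iterate (Newton) starting at β = 0.5:
  β = 0.500: g = -0.0631, g' = -0.568 → β = 0.389
  β = 0.389: g = -0.0025, g' = -0.529 → β = 0.384
Converged at β = 0.384.
Compositions from xᵢ = zᵢ/(1+β(Kᵢ−1)), yᵢ = Kᵢxᵢ:
  A: x = 0.232, y = 0.505
  B: x = 0.108, y = 0.150
  C: x = 0.226, y = 0.215
  D: x = 0.434, y = 0.130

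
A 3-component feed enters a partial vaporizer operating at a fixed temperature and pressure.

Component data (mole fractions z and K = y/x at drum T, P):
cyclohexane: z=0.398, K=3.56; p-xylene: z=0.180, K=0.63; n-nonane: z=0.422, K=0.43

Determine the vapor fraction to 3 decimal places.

Let ψ = V/F and solve Σ zᵢ(Kᵢ−1)/(1+ψ(Kᵢ−1)) = 0.
Feasibility: ΣzᵢKᵢ = 1.712, Σzᵢ/Kᵢ = 1.379 — both > 1, two phases present.
Newton–Raphson from ψ = 0.5:
  ψ = 0.500: g = 0.0287, g' = -0.807 → ψ = 0.536
Converged at ψ = 0.536.

ψ = 0.536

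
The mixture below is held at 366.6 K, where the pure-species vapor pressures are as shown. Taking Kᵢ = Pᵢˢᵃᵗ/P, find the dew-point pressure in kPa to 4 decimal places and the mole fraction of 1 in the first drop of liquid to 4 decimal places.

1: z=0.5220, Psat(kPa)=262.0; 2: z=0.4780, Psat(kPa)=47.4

At the dew point ψ → 1, so Σzᵢ/Kᵢ = 1 with Kᵢ = Pᵢˢᵃᵗ/P ⇒ 1/P = Σzᵢ/Pᵢˢᵃᵗ.
1/P = 0.5220/262.0 + 0.4780/47.4 = 0.0120768 ⇒ P = 82.8037 kPa
xᵢ = zᵢP/Pᵢˢᵃᵗ ⇒ x_1 = 0.5220·82.8037/262.0 = 0.1650

Pdew = 82.8037 kPa, x_1 = 0.1650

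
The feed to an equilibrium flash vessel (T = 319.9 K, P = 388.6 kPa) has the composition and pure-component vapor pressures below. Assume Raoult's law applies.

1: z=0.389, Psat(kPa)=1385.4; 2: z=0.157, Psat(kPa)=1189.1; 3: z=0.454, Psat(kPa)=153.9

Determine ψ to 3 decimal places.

Raoult's law: Kᵢ = Pᵢˢᵃᵗ/P = Pᵢˢᵃᵗ/388.6.
  K_1 = 1385.4/388.6 = 3.56511, K_2 = 1189.1/388.6 = 3.05996, K_3 = 153.9/388.6 = 0.39604
Iterate (Newton) starting at ψ = 0.5:
  ψ = 0.500: g = 0.2036, g' = -0.993 → ψ = 0.705
  ψ = 0.705: g = 0.0095, g' = -0.938 → ψ = 0.715
Converged at ψ = 0.715.

ψ = 0.715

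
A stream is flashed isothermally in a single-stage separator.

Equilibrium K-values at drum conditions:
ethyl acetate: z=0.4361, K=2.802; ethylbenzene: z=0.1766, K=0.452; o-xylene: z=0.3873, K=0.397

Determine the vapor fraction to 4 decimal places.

Rachford–Rice: g(ψ) = Σ zᵢ(Kᵢ−1)/(1+ψ(Kᵢ−1)) = 0.
g(0) = ΣzᵢKᵢ − 1 = 0.4555 and g(1) = 1 − Σzᵢ/Kᵢ = -0.5219, so a root lies in (0, 1).
Iterate (Newton) starting at ψ = 0.43:
  ψ = 0.4300: g = 0.00086, g' = -0.7970 → ψ = 0.4311
Converged at ψ = 0.4311.

ψ = 0.4311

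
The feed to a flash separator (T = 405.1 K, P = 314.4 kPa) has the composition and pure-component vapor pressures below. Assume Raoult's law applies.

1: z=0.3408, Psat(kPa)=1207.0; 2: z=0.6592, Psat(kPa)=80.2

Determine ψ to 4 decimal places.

Raoult's law: Kᵢ = Pᵢˢᵃᵗ/P = Pᵢˢᵃᵗ/314.4.
  K_1 = 1207.0/314.4 = 3.839059, K_2 = 80.2/314.4 = 0.255089
Rachford–Rice: g(ψ) = Σ zᵢ(Kᵢ−1)/(1+ψ(Kᵢ−1)) = 0.
Feasibility: ΣzᵢKᵢ = 1.4765, Σzᵢ/Kᵢ = 2.6730 — both > 1, two phases present.
Binary case is linear: z₁(K₁−1)(1+ψ(K₂−1)) + z₂(K₂−1)(1+ψ(K₁−1)) = 0
⇒ ψ = [z₁(K₁−1)+z₂(K₂−1)] / [−(K₁−1)(K₂−1)] = 0.47651/2.11485 = 0.2253

ψ = 0.2253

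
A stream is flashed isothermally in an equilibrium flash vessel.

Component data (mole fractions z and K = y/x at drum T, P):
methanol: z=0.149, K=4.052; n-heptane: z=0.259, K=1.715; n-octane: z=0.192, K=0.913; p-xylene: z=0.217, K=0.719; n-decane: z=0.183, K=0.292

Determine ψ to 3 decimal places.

Let ψ = V/F and solve Σ zᵢ(Kᵢ−1)/(1+ψ(Kᵢ−1)) = 0.
g(0) = ΣzᵢKᵢ − 1 = 0.433 and g(1) = 1 − Σzᵢ/Kᵢ = -0.327, so a root lies in (0, 1).
Iterate (Newton) starting at ψ = 0.51:
  ψ = 0.510: g = 0.0221, g' = -0.533 → ψ = 0.552
Converged at ψ = 0.552.

ψ = 0.552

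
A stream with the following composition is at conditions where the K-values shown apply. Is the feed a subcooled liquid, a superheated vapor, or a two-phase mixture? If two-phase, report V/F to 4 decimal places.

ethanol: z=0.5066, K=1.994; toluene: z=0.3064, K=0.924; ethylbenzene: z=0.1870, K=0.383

ΣzᵢKᵢ = 1.3649; Σzᵢ/Kᵢ = 1.0739.
Both exceed 1, so a two-phase solution exists.
Material balance + equilibrium reduce to Σ zᵢ(Kᵢ−1)/(1+ψ(Kᵢ−1)) = 0.
Newton–Raphson from ψ = 0.37:
  ψ = 0.3700: g = 0.19469, g' = -0.3890 → ψ = 0.8705
  ψ = 0.8705: g = -0.00424, g' = -0.4781 → ψ = 0.8617
  ψ = 0.8617: g = -0.00003, g' = -0.4718 → ψ = 0.8616
Converged at ψ = 0.8616.

two-phase, V/F = 0.8616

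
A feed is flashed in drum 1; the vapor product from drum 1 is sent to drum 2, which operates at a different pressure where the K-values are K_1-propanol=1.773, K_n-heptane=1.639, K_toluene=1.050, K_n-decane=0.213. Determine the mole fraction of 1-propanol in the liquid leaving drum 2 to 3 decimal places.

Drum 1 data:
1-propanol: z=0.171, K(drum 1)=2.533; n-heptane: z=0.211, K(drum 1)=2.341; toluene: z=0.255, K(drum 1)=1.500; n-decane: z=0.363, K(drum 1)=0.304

x_1-propanol (drum 2) = 0.160

Drum 1:
Rachford–Rice: g(ψ₁) = Σ zᵢ(Kᵢ−1)/(1+ψ₁(Kᵢ−1)) = 0.
Feasibility: ΣzᵢKᵢ = 1.420, Σzᵢ/Kᵢ = 1.522 — both > 1, two phases present.
Newton–Raphson from ψ₁ = 0.65:
  ψ₁ = 0.650: g = -0.0827, g' = -0.832 → ψ₁ = 0.551
  ψ₁ = 0.551: g = -0.0047, g' = -0.745 → ψ₁ = 0.544
Converged at ψ₁ = 0.544.
Drum-1 compositions:
  1-propanol: x = 0.093, y = 0.236
  n-heptane: x = 0.122, y = 0.286
  toluene: x = 0.200, y = 0.301
  n-decane: x = 0.584, y = 0.178
Drum-2 feed = drum-1 vapor: z₂ = (0.2361, 0.2855, 0.3007, 0.1776).
Drum 2:
Let ψ₂ = V/F and solve Σ zᵢ(Kᵢ−1)/(1+ψ₂(Kᵢ−1)) = 0.
Check two-phase: ΣzᵢKᵢ = 1.240 > 1 and Σzᵢ/Kᵢ = 1.428 > 1, so g(0) = 0.240 > 0 and g(1) = -0.428 < 0.
Iterate (Newton) starting at ψ₂ = 0.36:
  ψ₂ = 0.360: g = 0.1108, g' = -0.378 → ψ₂ = 0.653
  ψ₂ = 0.653: g = -0.0230, g' = -0.587 → ψ₂ = 0.614
  ψ₂ = 0.614: g = -0.0010, g' = -0.537 → ψ₂ = 0.612
Converged at ψ₂ = 0.612.
  1-propanol: x = 0.160, y = 0.284
  n-heptane: x = 0.205, y = 0.336
  toluene: x = 0.292, y = 0.306
  n-decane: x = 0.343, y = 0.073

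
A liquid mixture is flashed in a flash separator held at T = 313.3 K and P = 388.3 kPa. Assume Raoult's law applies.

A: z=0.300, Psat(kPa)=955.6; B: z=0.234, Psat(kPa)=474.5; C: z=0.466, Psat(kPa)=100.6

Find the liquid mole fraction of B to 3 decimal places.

Raoult's law: Kᵢ = Pᵢˢᵃᵗ/P = Pᵢˢᵃᵗ/388.3.
  K_A = 955.6/388.3 = 2.46098, K_B = 474.5/388.3 = 1.22199, K_C = 100.6/388.3 = 0.25908
Rachford–Rice: g(V/F) = Σ zᵢ(Kᵢ−1)/(1+V/F(Kᵢ−1)) = 0.
Check two-phase: ΣzᵢKᵢ = 1.145 > 1 and Σzᵢ/Kᵢ = 2.112 > 1, so g(0) = 0.145 > 0 and g(1) = -1.112 < 0.
Iterate (Newton) starting at V/F = 0.5:
  V/F = 0.500: g = -0.2484, g' = -0.869 → V/F = 0.214
  V/F = 0.214: g = -0.0269, g' = -0.743 → V/F = 0.178
Converged at V/F = 0.178.
Compositions from xᵢ = zᵢ/(1+V/F(Kᵢ−1)), yᵢ = Kᵢxᵢ:
  A: x = 0.238, y = 0.586
  B: x = 0.225, y = 0.275
  C: x = 0.537, y = 0.139

x_B = 0.225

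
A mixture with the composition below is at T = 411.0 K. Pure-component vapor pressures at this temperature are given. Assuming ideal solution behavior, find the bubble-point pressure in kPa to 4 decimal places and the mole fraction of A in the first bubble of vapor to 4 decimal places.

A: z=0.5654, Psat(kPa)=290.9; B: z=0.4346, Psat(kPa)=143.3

At the bubble point ψ → 0, so ΣzᵢKᵢ = 1 with Kᵢ = Pᵢˢᵃᵗ/P ⇒ P = ΣzᵢPᵢˢᵃᵗ.
P = 0.5654·290.9 + 0.4346·143.3 = 226.7530 kPa
yᵢ = zᵢPᵢˢᵃᵗ/P ⇒ y_A = 0.5654·290.9/226.7530 = 0.7253

Pbub = 226.7530 kPa, y_A = 0.7253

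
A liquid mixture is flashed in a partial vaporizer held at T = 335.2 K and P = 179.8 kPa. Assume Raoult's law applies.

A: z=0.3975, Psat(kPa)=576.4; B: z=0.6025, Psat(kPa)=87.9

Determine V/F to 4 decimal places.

Raoult's law: Kᵢ = Pᵢˢᵃᵗ/P = Pᵢˢᵃᵗ/179.8.
  K_A = 576.4/179.8 = 3.205784, K_B = 87.9/179.8 = 0.488877
Rachford–Rice: g(V/F) = Σ zᵢ(Kᵢ−1)/(1+V/F(Kᵢ−1)) = 0.
Check two-phase: ΣzᵢKᵢ = 1.5688 > 1 and Σzᵢ/Kᵢ = 1.3564 > 1, so g(0) = 0.5688 > 0 and g(1) = -0.3564 < 0.
Newton iteration, V/F⁰ = 0.5:
  V/F = 0.5000: g = 0.00328, g' = -0.7214 → V/F = 0.5045
Converged at V/F = 0.5046.

V/F = 0.5046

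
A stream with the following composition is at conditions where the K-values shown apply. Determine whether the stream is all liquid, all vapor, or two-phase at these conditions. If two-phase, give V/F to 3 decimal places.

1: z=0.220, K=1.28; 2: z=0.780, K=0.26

ΣzᵢKᵢ = 0.484; Σzᵢ/Kᵢ = 3.172.
Since ΣzᵢKᵢ < 1 the mixture is below its bubble point — single liquid phase.

all liquid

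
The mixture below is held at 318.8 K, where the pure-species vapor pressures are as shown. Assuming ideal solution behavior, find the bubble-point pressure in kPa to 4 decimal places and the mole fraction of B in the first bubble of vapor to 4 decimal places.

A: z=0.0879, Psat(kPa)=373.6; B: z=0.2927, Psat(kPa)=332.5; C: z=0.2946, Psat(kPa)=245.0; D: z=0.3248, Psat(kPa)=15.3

At the bubble point ψ → 0, so ΣzᵢKᵢ = 1 with Kᵢ = Pᵢˢᵃᵗ/P ⇒ P = ΣzᵢPᵢˢᵃᵗ.
P = 0.0879·373.6 + 0.2927·332.5 + 0.2946·245.0 + 0.3248·15.3 = 207.3086 kPa
yᵢ = zᵢPᵢˢᵃᵗ/P ⇒ y_B = 0.2927·332.5/207.3086 = 0.4695

Pbub = 207.3086 kPa, y_B = 0.4695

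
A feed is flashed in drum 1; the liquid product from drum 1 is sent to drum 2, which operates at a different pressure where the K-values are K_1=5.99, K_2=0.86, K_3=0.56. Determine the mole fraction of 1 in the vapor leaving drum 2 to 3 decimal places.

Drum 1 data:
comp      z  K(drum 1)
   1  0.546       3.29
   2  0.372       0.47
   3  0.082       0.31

y_1 (drum 2) = 0.254

Drum 1:
Rachford–Rice: g(ψ₁) = Σ zᵢ(Kᵢ−1)/(1+ψ₁(Kᵢ−1)) = 0.
g(0) = ΣzᵢKᵢ − 1 = 0.997 and g(1) = 1 − Σzᵢ/Kᵢ = -0.222, so a root lies in (0, 1).
Newton–Raphson from ψ₁ = 0.5:
  ψ₁ = 0.500: g = 0.2283, g' = -0.907 → ψ₁ = 0.752
  ψ₁ = 0.752: g = 0.0141, g' = -0.844 → ψ₁ = 0.768
Converged at ψ₁ = 0.768.
Drum-1 compositions:
  1: x = 0.198, y = 0.651
  2: x = 0.628, y = 0.295
  3: x = 0.175, y = 0.054
Drum-2 feed = drum-1 liquid: z₂ = (0.1978, 0.6276, 0.1745).
Drum 2:
Material balance + equilibrium reduce to Σ zᵢ(Kᵢ−1)/(1+ψ₂(Kᵢ−1)) = 0.
Feasibility: ΣzᵢKᵢ = 1.823, Σzᵢ/Kᵢ = 1.074 — both > 1, two phases present.
Iterate (Newton) starting at ψ₂ = 0.5:
  ψ₂ = 0.500: g = 0.0895, g' = -0.473 → ψ₂ = 0.689
  ψ₂ = 0.689: g = 0.0149, g' = -0.335 → ψ₂ = 0.734
  ψ₂ = 0.734: g = 0.0004, g' = -0.316 → ψ₂ = 0.735
Converged at ψ₂ = 0.735.
  1: x = 0.042, y = 0.254
  2: x = 0.700, y = 0.602
  3: x = 0.258, y = 0.144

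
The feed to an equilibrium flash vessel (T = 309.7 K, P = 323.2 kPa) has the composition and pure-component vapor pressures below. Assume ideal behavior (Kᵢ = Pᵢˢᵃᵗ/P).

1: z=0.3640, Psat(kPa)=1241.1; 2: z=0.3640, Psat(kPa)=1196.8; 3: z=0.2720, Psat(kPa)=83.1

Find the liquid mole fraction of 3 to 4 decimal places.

Raoult's law: Kᵢ = Pᵢˢᵃᵗ/P = Pᵢˢᵃᵗ/323.2.
  K_1 = 1241.1/323.2 = 3.840037, K_2 = 1196.8/323.2 = 3.702970, K_3 = 83.1/323.2 = 0.257116
Material balance + equilibrium reduce to Σ zᵢ(Kᵢ−1)/(1+V/F(Kᵢ−1)) = 0.
Feasibility: ΣzᵢKᵢ = 2.8156, Σzᵢ/Kᵢ = 1.2510 — both > 1, two phases present.
Iterate (Newton) starting at V/F = 0.41:
  V/F = 0.4100: g = 0.65375, g' = -1.5355 → V/F = 0.8358
  V/F = 0.8358: g = 0.07534, g' = -1.5527 → V/F = 0.8843
  V/F = 0.8843: g = -0.00436, g' = -1.7449 → V/F = 0.8818
Converged at V/F = 0.8818.
Compositions from xᵢ = zᵢ/(1+V/F(Kᵢ−1)), yᵢ = Kᵢxᵢ:
  1: x = 0.1039, y = 0.3989
  2: x = 0.1076, y = 0.3984
  3: x = 0.7885, y = 0.2027

x_3 = 0.7885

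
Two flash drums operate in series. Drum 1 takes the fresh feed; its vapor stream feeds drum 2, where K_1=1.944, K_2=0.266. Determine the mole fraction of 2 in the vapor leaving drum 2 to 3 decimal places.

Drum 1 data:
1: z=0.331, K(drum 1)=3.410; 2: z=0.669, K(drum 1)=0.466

y_2 (drum 2) = 0.150

Drum 1:
Rachford–Rice: g(ψ₁) = Σ zᵢ(Kᵢ−1)/(1+ψ₁(Kᵢ−1)) = 0.
g(0) = ΣzᵢKᵢ − 1 = 0.440 and g(1) = 1 − Σzᵢ/Kᵢ = -0.533, so a root lies in (0, 1).
Binary case is linear: z₁(K₁−1)(1+ψ₁(K₂−1)) + z₂(K₂−1)(1+ψ₁(K₁−1)) = 0
⇒ ψ₁ = [z₁(K₁−1)+z₂(K₂−1)] / [−(K₁−1)(K₂−1)] = 0.4405/1.2869 = 0.342
Drum-1 compositions:
  1: x = 0.181, y = 0.619
  2: x = 0.819, y = 0.381
Drum-2 feed = drum-1 vapor: z₂ = (0.6185, 0.3815).
Drum 2:
Let ψ₂ = V/F and solve Σ zᵢ(Kᵢ−1)/(1+ψ₂(Kᵢ−1)) = 0.
g(0) = ΣzᵢKᵢ − 1 = 0.304 and g(1) = 1 − Σzᵢ/Kᵢ = -0.752, so a root lies in (0, 1).
Binary case is linear: z₁(K₁−1)(1+ψ₂(K₂−1)) + z₂(K₂−1)(1+ψ₂(K₁−1)) = 0
⇒ ψ₂ = [z₁(K₁−1)+z₂(K₂−1)] / [−(K₁−1)(K₂−1)] = 0.3039/0.6929 = 0.439
  1: x = 0.437, y = 0.850
  2: x = 0.563, y = 0.150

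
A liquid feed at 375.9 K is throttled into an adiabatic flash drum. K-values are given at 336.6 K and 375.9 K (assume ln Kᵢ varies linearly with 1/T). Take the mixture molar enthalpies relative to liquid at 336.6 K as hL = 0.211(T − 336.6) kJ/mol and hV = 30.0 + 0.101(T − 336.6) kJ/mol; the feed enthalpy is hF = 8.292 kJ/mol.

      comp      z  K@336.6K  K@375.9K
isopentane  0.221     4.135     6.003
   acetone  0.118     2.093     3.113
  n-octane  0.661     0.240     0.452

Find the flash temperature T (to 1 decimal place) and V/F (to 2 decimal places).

Adiabatic flash: solve Rachford–Rice at each trial T, then check hF = ψ·hV(T) + (1−ψ)·hL(T).
  T = 336.6 K: K = (4.135, 2.093, 0.240), RR gives ψ = 0.160, H_out = 4.786 kJ/mol
  T = 375.9 K: K = (6.003, 3.113, 0.452), RR gives ψ = 0.437, H_out = 19.522 kJ/mol
  T = 356.2 K: K = (5.031, 2.579, 0.335), RR gives ψ = 0.285, H_out = 12.084 kJ/mol
  T = 346.4 K: K = (4.574, 2.330, 0.285), RR gives ψ = 0.222, H_out = 8.482 kJ/mol
  T = 341.5 K: K = (4.352, 2.210, 0.262), RR gives ψ = 0.191, H_out = 6.653 kJ/mol
  T = 343.9 K: K = (4.460, 2.269, 0.273), RR gives ψ = 0.206, H_out = 7.552 kJ/mol
  T = 345.1 K: K = (4.515, 2.298, 0.279), RR gives ψ = 0.214, H_out = 7.999 kJ/mol
Linear interpolation between T = 345.1 (H_out = 7.999) and T = 346.4 (H_out = 8.482) on hF = 8.292 gives T ≈ 345.9 K, at which ψ = 0.22.

T = 345.9 K, V/F = 0.22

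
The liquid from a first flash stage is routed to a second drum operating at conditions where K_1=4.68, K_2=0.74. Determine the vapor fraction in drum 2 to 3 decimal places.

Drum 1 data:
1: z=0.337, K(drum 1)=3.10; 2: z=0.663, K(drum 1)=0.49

Drum 1:
Rachford–Rice: g(ψ₁) = Σ zᵢ(Kᵢ−1)/(1+ψ₁(Kᵢ−1)) = 0.
Feasibility: ΣzᵢKᵢ = 1.370, Σzᵢ/Kᵢ = 1.462 — both > 1, two phases present.
Binary case is linear: z₁(K₁−1)(1+ψ₁(K₂−1)) + z₂(K₂−1)(1+ψ₁(K₁−1)) = 0
⇒ ψ₁ = [z₁(K₁−1)+z₂(K₂−1)] / [−(K₁−1)(K₂−1)] = 0.3696/1.0710 = 0.345
Drum-1 compositions:
  1: x = 0.195, y = 0.606
  2: x = 0.805, y = 0.394
Drum-2 feed = drum-1 liquid: z₂ = (0.1954, 0.8046).
Drum 2:
Binary case is linear: z₁(K₁−1)(1+ψ₂(K₂−1)) + z₂(K₂−1)(1+ψ₂(K₁−1)) = 0
⇒ ψ₂ = [z₁(K₁−1)+z₂(K₂−1)] / [−(K₁−1)(K₂−1)] = 0.5099/0.9568 = 0.533
  1: x = 0.066, y = 0.309
  2: x = 0.934, y = 0.691

V/F (drum 2) = 0.533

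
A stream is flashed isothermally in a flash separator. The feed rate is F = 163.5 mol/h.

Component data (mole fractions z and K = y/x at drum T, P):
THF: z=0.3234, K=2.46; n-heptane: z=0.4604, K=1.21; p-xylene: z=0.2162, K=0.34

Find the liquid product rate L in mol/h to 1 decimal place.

L = 33.2 mol/h

Material balance + equilibrium reduce to Σ zᵢ(Kᵢ−1)/(1+ψ(Kᵢ−1)) = 0.
g(0) = ΣzᵢKᵢ − 1 = 0.4262 and g(1) = 1 − Σzᵢ/Kᵢ = -0.1478, so a root lies in (0, 1).
Iterate (Newton) starting at ψ = 0.5:
  ψ = 0.5000: g = 0.14745, g' = -0.4568 → ψ = 0.8228
  ψ = 0.8228: g = -0.01535, g' = -0.6081 → ψ = 0.7976
  ψ = 0.7976: g = -0.00034, g' = -0.5819 → ψ = 0.7970
Converged at ψ = 0.7970.
Then V = ψ·F = 0.7970·163.5 = 130.3 mol/h and L = F − V = 33.2 mol/h.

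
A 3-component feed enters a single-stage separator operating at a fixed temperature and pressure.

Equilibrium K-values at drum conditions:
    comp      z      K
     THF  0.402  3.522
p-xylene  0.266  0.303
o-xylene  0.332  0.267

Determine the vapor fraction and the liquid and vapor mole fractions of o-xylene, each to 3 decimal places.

Rachford–Rice: g(ψ) = Σ zᵢ(Kᵢ−1)/(1+ψ(Kᵢ−1)) = 0.
Check two-phase: ΣzᵢKᵢ = 1.585 > 1 and Σzᵢ/Kᵢ = 2.235 > 1, so g(0) = 0.585 > 0 and g(1) = -1.235 < 0.
Iterate (Newton) starting at ψ = 0.5:
  ψ = 0.500: g = -0.2203, g' = -1.249 → ψ = 0.324
  ψ = 0.324: g = -0.0002, g' = -1.297 → ψ = 0.323
Converged at ψ = 0.323.
Compositions from xᵢ = zᵢ/(1+ψ(Kᵢ−1)), yᵢ = Kᵢxᵢ:
  THF: x = 0.221, y = 0.780
  p-xylene: x = 0.343, y = 0.104
  o-xylene: x = 0.435, y = 0.116

ψ = 0.323, x_o-xylene = 0.435, y_o-xylene = 0.116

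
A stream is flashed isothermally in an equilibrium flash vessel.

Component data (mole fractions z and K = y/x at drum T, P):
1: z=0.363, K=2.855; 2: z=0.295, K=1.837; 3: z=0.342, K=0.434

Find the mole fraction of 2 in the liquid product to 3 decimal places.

Newton–Raphson from β = 0.5:
  β = 0.500: g = 0.2534, g' = -0.652 → β = 0.889
  β = 0.889: g = 0.0064, g' = -0.690 → β = 0.898
Converged at β = 0.898.
Compositions from xᵢ = zᵢ/(1+β(Kᵢ−1)), yᵢ = Kᵢxᵢ:
  1: x = 0.136, y = 0.389
  2: x = 0.168, y = 0.309
  3: x = 0.695, y = 0.302

x_2 = 0.168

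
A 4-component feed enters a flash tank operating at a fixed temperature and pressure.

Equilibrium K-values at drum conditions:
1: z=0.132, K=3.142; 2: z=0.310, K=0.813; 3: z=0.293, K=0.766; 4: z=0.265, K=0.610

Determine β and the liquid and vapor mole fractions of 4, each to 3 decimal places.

β = 0.092, x_4 = 0.275, y_4 = 0.168

Newton iteration, β⁰ = 0.5:
  β = 0.500: g = -0.1335, g' = -0.237 → β = 0.000
  β = 0.000: g = 0.0529, g' = -0.673 → β = 0.079
  β = 0.079: g = 0.0067, g' = -0.514 → β = 0.092
Converged at β = 0.092.
Compositions from xᵢ = zᵢ/(1+β(Kᵢ−1)), yᵢ = Kᵢxᵢ:
  1: x = 0.110, y = 0.347
  2: x = 0.315, y = 0.256
  3: x = 0.299, y = 0.229
  4: x = 0.275, y = 0.168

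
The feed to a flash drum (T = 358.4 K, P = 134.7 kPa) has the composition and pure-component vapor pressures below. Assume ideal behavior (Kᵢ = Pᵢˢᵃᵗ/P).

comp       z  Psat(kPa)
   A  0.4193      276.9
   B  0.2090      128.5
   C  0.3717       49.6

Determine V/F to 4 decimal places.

V/F = 0.3742

Raoult's law: Kᵢ = Pᵢˢᵃᵗ/P = Pᵢˢᵃᵗ/134.7.
  K_A = 276.9/134.7 = 2.055679, K_B = 128.5/134.7 = 0.953972, K_C = 49.6/134.7 = 0.368226
Iterate (Newton) starting at V/F = 0.5:
  V/F = 0.5000: g = -0.06339, g' = -0.5177 → V/F = 0.3775
  V/F = 0.3775: g = -0.00168, g' = -0.4952 → V/F = 0.3742
Converged at V/F = 0.3742.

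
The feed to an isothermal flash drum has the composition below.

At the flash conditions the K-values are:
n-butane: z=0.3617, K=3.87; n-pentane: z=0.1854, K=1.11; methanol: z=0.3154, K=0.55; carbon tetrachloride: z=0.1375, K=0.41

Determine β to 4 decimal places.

Rachford–Rice: g(β) = Σ zᵢ(Kᵢ−1)/(1+β(Kᵢ−1)) = 0.
g(0) = ΣzᵢKᵢ − 1 = 0.8354 and g(1) = 1 − Σzᵢ/Kᵢ = -0.1693, so a root lies in (0, 1).
Iterate (Newton) starting at β = 0.38:
  β = 0.3800: g = 0.24035, g' = -0.8562 → β = 0.6607
  β = 0.6607: g = 0.04250, g' = -0.6150 → β = 0.7298
  β = 0.7298: g = 0.00052, g' = -0.6023 → β = 0.7307
Converged at β = 0.7307.

β = 0.7307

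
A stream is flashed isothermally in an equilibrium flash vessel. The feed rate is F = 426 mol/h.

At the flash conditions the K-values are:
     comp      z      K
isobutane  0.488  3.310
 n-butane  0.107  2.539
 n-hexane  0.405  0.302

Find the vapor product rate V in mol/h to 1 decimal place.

V = 282.7 mol/h

Let ψ = V/F and solve Σ zᵢ(Kᵢ−1)/(1+ψ(Kᵢ−1)) = 0.
Check two-phase: ΣzᵢKᵢ = 2.009 > 1 and Σzᵢ/Kᵢ = 1.531 > 1, so g(0) = 1.009 > 0 and g(1) = -0.531 < 0.
Iterate (Newton) starting at ψ = 0.5:
  ψ = 0.500: g = 0.1819, g' = -1.107 → ψ = 0.664
Converged at ψ = 0.664.
Then V = ψ·F = 0.6635·426 = 282.7 mol/h and L = F − V = 143.3 mol/h.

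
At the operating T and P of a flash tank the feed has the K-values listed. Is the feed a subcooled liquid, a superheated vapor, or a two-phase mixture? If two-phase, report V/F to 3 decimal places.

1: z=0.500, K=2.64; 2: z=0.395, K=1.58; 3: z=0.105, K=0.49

superheated vapor

ΣzᵢKᵢ = 1.996; Σzᵢ/Kᵢ = 0.654.
Since Σzᵢ/Kᵢ < 1 the mixture is above its dew point — single vapor phase.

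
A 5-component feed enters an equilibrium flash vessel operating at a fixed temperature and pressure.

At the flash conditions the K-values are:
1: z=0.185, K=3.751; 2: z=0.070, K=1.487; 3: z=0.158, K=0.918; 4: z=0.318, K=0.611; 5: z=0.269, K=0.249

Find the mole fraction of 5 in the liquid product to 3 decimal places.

Newton–Raphson from ψ = 0.5:
  ψ = 0.500: g = -0.2489, g' = -0.723 → ψ = 0.156
  ψ = 0.156: g = 0.0143, g' = -0.951 → ψ = 0.171
Converged at ψ = 0.171.
Compositions from xᵢ = zᵢ/(1+ψ(Kᵢ−1)), yᵢ = Kᵢxᵢ:
  1: x = 0.126, y = 0.472
  2: x = 0.065, y = 0.096
  3: x = 0.160, y = 0.147
  4: x = 0.341, y = 0.208
  5: x = 0.309, y = 0.077

x_5 = 0.309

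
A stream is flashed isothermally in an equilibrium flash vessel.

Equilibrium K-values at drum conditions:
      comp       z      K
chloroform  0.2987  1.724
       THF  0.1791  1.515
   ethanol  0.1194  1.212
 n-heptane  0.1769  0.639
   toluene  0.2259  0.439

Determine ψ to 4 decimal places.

ψ = 0.5033

Iterate (Newton) starting at ψ = 0.5:
  ψ = 0.5000: g = 0.00095, g' = -0.2905 → ψ = 0.5033
Converged at ψ = 0.5033.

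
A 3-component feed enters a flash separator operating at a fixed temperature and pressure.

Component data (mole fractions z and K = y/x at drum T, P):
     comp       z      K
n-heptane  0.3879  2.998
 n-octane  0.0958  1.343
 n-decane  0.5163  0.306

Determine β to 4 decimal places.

β = 0.3624

Let β = V/F and solve Σ zᵢ(Kᵢ−1)/(1+β(Kᵢ−1)) = 0.
g(0) = ΣzᵢKᵢ − 1 = 0.4496 and g(1) = 1 − Σzᵢ/Kᵢ = -0.8880, so a root lies in (0, 1).
Iterate (Newton) starting at β = 0.5:
  β = 0.5000: g = -0.13296, g' = -0.9789 → β = 0.3642
  β = 0.3642: g = -0.00168, g' = -0.9730 → β = 0.3624
Converged at β = 0.3624.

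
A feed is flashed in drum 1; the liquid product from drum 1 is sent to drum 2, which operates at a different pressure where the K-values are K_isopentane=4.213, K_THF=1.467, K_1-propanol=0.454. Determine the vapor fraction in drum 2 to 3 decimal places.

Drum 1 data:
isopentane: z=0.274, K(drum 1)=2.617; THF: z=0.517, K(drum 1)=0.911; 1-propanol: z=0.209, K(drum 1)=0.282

Drum 1:
Rachford–Rice: g(ψ₁) = Σ zᵢ(Kᵢ−1)/(1+ψ₁(Kᵢ−1)) = 0.
Feasibility: ΣzᵢKᵢ = 1.247, Σzᵢ/Kᵢ = 1.413 — both > 1, two phases present.
Newton–Raphson from ψ₁ = 0.33:
  ψ₁ = 0.330: g = 0.0448, g' = -0.494 → ψ₁ = 0.421
  ψ₁ = 0.421: g = 0.0008, g' = -0.479 → ψ₁ = 0.423
Converged at ψ₁ = 0.423.
Drum-1 compositions:
  isopentane: x = 0.163, y = 0.426
  THF: x = 0.537, y = 0.489
  1-propanol: x = 0.300, y = 0.085
Drum-2 feed = drum-1 liquid: z₂ = (0.1628, 0.5372, 0.3000).
Drum 2:
Rachford–Rice: g(ψ₂) = Σ zᵢ(Kᵢ−1)/(1+ψ₂(Kᵢ−1)) = 0.
Feasibility: ΣzᵢKᵢ = 1.610, Σzᵢ/Kᵢ = 1.066 — both > 1, two phases present.
Newton iteration, ψ₂⁰ = 0.5:
  ψ₂ = 0.500: g = 0.1787, g' = -0.494 → ψ₂ = 0.862
  ψ₂ = 0.862: g = 0.0081, g' = -0.497 → ψ₂ = 0.878
Converged at ψ₂ = 0.878.
  isopentane: x = 0.043, y = 0.179
  THF: x = 0.381, y = 0.559
  1-propanol: x = 0.576, y = 0.262

V/F (drum 2) = 0.878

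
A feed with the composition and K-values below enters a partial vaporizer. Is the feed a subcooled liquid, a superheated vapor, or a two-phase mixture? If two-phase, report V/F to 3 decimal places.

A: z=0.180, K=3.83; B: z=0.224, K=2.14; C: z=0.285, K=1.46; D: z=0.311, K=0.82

superheated vapor

ΣzᵢKᵢ = 1.840; Σzᵢ/Kᵢ = 0.726.
Since Σzᵢ/Kᵢ < 1 the mixture is above its dew point — single vapor phase.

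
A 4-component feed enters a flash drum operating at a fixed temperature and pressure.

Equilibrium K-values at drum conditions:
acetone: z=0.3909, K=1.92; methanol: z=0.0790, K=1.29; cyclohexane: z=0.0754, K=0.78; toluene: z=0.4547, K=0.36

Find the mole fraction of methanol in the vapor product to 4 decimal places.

Rachford–Rice: g(β) = Σ zᵢ(Kᵢ−1)/(1+β(Kᵢ−1)) = 0.
Check two-phase: ΣzᵢKᵢ = 1.0749 > 1 and Σzᵢ/Kᵢ = 1.6246 > 1, so g(0) = 0.0749 > 0 and g(1) = -0.6246 < 0.
Newton iteration, β⁰ = 0.5:
  β = 0.5000: g = -0.18026, g' = -0.5677 → β = 0.1825
  β = 0.1825: g = -0.01707, g' = -0.4913 → β = 0.1477
  β = 0.1477: g = 0.00003, g' = -0.4936 → β = 0.1478
Converged at β = 0.1478.
Compositions from xᵢ = zᵢ/(1+β(Kᵢ−1)), yᵢ = Kᵢxᵢ:
  acetone: x = 0.3441, y = 0.6607
  methanol: x = 0.0758, y = 0.0977
  cyclohexane: x = 0.0779, y = 0.0608
  toluene: x = 0.5022, y = 0.1808

y_methanol = 0.0977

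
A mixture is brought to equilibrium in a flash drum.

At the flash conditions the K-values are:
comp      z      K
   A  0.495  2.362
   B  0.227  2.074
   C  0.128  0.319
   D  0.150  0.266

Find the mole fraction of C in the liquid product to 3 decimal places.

Rachford–Rice: g(V/F) = Σ zᵢ(Kᵢ−1)/(1+V/F(Kᵢ−1)) = 0.
g(0) = ΣzᵢKᵢ − 1 = 0.721 and g(1) = 1 − Σzᵢ/Kᵢ = -0.284, so a root lies in (0, 1).
Iterate (Newton) starting at V/F = 0.55:
  V/F = 0.550: g = 0.2147, g' = -0.783 → V/F = 0.824
  V/F = 0.824: g = -0.0306, g' = -1.104 → V/F = 0.797
  V/F = 0.797: g = -0.0009, g' = -1.039 → V/F = 0.796
Converged at V/F = 0.796.
Compositions from xᵢ = zᵢ/(1+V/F(Kᵢ−1)), yᵢ = Kᵢxᵢ:
  A: x = 0.238, y = 0.561
  B: x = 0.122, y = 0.254
  C: x = 0.279, y = 0.089
  D: x = 0.361, y = 0.096

x_C = 0.279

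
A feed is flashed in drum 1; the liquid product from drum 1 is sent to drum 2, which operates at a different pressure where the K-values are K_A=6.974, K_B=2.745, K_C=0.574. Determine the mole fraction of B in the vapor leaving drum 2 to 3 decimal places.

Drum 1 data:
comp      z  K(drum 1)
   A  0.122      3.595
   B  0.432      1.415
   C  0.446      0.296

Drum 1:
Rachford–Rice: g(ψ₁) = Σ zᵢ(Kᵢ−1)/(1+ψ₁(Kᵢ−1)) = 0.
Check two-phase: ΣzᵢKᵢ = 1.182 > 1 and Σzᵢ/Kᵢ = 1.846 > 1, so g(0) = 0.182 > 0 and g(1) = -0.846 < 0.
Newton iteration, ψ₁⁰ = 0.5:
  ψ₁ = 0.500: g = -0.1983, g' = -0.733 → ψ₁ = 0.230
  ψ₁ = 0.230: g = -0.0124, g' = -0.699 → ψ₁ = 0.212
Converged at ψ₁ = 0.212.
Drum-1 compositions:
  A: x = 0.079, y = 0.283
  B: x = 0.397, y = 0.562
  C: x = 0.524, y = 0.155
Drum-2 feed = drum-1 liquid: z₂ = (0.0787, 0.3971, 0.5242).
Drum 2:
Let ψ₂ = V/F and solve Σ zᵢ(Kᵢ−1)/(1+ψ₂(Kᵢ−1)) = 0.
Check two-phase: ΣzᵢKᵢ = 1.940 > 1 and Σzᵢ/Kᵢ = 1.069 > 1, so g(0) = 0.940 > 0 and g(1) = -0.069 < 0.
Iterate (Newton) starting at ψ₂ = 0.69:
  ψ₂ = 0.690: g = 0.0899, g' = -0.547 → ψ₂ = 0.854
  ψ₂ = 0.854: g = 0.0041, g' = -0.505 → ψ₂ = 0.863
Converged at ψ₂ = 0.863.
  A: x = 0.013, y = 0.089
  B: x = 0.159, y = 0.435
  C: x = 0.829, y = 0.476

y_B (drum 2) = 0.435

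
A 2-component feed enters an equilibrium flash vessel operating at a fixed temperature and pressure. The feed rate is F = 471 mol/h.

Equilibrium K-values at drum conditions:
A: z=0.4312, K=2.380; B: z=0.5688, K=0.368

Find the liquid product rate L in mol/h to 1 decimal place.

Rachford–Rice: g(V/F) = Σ zᵢ(Kᵢ−1)/(1+V/F(Kᵢ−1)) = 0.
Feasibility: ΣzᵢKᵢ = 1.2356, Σzᵢ/Kᵢ = 1.7268 — both > 1, two phases present.
Newton–Raphson from V/F = 0.5:
  V/F = 0.5000: g = -0.17345, g' = -0.7731 → V/F = 0.2756
  V/F = 0.2756: g = -0.00424, g' = -0.7641 → V/F = 0.2701
Converged at V/F = 0.2701.
Then V = V/F·F = 0.2701·471 = 127.2 mol/h and L = F − V = 343.8 mol/h.

L = 343.8 mol/h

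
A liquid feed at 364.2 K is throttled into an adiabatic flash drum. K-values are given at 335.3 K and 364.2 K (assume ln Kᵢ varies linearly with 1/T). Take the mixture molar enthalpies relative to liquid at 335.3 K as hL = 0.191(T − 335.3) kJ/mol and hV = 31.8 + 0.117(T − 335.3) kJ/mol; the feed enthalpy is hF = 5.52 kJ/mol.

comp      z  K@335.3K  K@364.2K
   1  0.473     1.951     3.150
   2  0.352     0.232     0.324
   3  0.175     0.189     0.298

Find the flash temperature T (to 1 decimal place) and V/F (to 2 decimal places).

Adiabatic flash: solve Rachford–Rice at each trial T, then check hF = ψ·hV(T) + (1−ψ)·hL(T).
  T = 335.3 K: K = (1.951, 0.232, 0.189), RR gives ψ = 0.050, H_out = 1.605 kJ/mol
  T = 364.2 K: K = (3.150, 0.324, 0.298), RR gives ψ = 0.446, H_out = 18.739 kJ/mol
  T = 349.8 K: K = (2.506, 0.276, 0.240), RR gives ψ = 0.293, H_out = 11.763 kJ/mol
  T = 342.6 K: K = (2.219, 0.254, 0.214), RR gives ψ = 0.190, H_out = 7.342 kJ/mol
  T = 339.0 K: K = (2.084, 0.243, 0.201), RR gives ψ = 0.127, H_out = 4.719 kJ/mol
  T = 340.8 K: K = (2.151, 0.248, 0.207), RR gives ψ = 0.160, H_out = 6.074 kJ/mol
  T = 339.9 K: K = (2.117, 0.246, 0.204), RR gives ψ = 0.144, H_out = 5.408 kJ/mol
  T = 340.4 K: K = (2.136, 0.247, 0.206), RR gives ψ = 0.153, H_out = 5.780 kJ/mol
  T = 340.1 K: K = (2.125, 0.246, 0.205), RR gives ψ = 0.148, H_out = 5.558 kJ/mol
Linear interpolation between T = 339.9 (H_out = 5.408) and T = 340.1 (H_out = 5.558) on hF = 5.52 gives T ≈ 340.0 K, at which ψ = 0.15.

T = 340.0 K, V/F = 0.15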